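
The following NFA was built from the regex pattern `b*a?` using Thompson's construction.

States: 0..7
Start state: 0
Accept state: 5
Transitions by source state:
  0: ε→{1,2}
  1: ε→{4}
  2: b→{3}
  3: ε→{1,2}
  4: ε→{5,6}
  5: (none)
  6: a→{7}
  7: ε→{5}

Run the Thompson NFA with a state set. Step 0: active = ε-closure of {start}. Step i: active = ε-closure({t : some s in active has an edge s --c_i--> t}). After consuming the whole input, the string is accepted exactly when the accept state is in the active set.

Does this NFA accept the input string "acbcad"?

Answer: REJECT

Trace:
S₀ = ε-closure({0}) = {0,1,2,4,5,6}
'a' @ 1: {5,7}  (accept∈set)
'c' @ 2: {}  — no active states
rest 'bcad' ignored (set empty)
after full input: {}  (accept=5 not in)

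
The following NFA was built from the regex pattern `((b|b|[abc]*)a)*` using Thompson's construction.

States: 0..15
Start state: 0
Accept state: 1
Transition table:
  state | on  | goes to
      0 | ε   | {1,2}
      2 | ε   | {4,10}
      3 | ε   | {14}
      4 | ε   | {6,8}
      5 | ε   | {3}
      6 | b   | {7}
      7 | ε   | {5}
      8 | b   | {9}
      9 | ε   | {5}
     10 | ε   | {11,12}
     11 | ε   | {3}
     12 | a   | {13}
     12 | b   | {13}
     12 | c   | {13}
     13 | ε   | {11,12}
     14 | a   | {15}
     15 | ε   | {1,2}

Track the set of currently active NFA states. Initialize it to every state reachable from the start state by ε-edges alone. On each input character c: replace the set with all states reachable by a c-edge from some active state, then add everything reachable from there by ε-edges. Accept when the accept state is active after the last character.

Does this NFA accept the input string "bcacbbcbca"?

Answer: ACCEPT

Trace:
start: ε-closure({0}) = {0,1,2,3,4,6,8,10,11,12,14}
'b' @ 1: {3,5,7,9,11,12,13,14}
'c' @ 2: {3,11,12,13,14}
'a' @ 3: {1,2,3,4,6,8,10,11,12,13,14,15}  (accept∈set)
'c' @ 4: {3,11,12,13,14}
'b' @ 5: {3,11,12,13,14}
'b' @ 6: {3,11,12,13,14}
'c' @ 7: {3,11,12,13,14}
'b' @ 8: {3,11,12,13,14}
'c' @ 9: {3,11,12,13,14}
'a' @ 10: {1,2,3,4,6,8,10,11,12,13,14,15}  (accept∈set)
final: {1,2,3,4,6,8,10,11,12,13,14,15}; accept 1 in set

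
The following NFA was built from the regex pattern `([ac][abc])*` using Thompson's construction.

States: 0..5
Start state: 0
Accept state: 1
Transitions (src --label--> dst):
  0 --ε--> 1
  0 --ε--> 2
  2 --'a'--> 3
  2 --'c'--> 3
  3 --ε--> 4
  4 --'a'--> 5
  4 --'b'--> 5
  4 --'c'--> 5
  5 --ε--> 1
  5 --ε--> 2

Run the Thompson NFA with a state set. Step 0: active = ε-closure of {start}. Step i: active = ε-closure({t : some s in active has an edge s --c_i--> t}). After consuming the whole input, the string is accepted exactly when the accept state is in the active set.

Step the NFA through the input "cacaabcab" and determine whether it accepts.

initial (ε-close {0}): {0,1,2}
'c' @ 1: {3,4}
'a' @ 2: {1,2,5}  [accepting]
'c' @ 3: {3,4}
'a' @ 4: {1,2,5}  [accepting]
'a' @ 5: {3,4}
'b' @ 6: {1,2,5}  [accepting]
'c' @ 7: {3,4}
'a' @ 8: {1,2,5}  [accepting]
'b' @ 9: {}  — dead — no transitions
final: {}; accept 1 not in set

Answer: REJECT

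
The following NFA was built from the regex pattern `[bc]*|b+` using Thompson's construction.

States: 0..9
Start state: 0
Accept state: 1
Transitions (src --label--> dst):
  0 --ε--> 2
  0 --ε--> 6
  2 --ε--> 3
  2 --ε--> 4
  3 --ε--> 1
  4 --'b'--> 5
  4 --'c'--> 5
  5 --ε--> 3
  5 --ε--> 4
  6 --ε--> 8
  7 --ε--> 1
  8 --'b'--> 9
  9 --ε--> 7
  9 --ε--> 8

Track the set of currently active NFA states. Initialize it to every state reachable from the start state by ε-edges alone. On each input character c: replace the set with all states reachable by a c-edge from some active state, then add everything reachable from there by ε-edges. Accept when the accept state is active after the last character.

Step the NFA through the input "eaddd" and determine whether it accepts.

initial (ε-close {0}): {0,1,2,3,4,6,8}
'e' @ 1: {}  — dead — no transitions
rest 'addd' ignored (set empty)
after full input: {}  (accept=1 not in)

Answer: REJECT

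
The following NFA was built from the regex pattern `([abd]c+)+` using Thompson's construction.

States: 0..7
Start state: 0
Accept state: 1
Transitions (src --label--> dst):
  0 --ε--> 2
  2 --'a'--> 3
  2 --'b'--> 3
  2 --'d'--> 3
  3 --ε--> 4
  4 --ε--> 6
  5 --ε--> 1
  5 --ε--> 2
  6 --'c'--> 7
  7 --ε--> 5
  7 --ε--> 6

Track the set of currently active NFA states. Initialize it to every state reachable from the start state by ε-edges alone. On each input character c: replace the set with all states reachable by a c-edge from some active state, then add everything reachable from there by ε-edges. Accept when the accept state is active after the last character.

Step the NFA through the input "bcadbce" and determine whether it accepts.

start: ε-closure({0}) = {0,2}
'b' @ 1: {3,4,6}
'c' @ 2: {1,2,5,6,7}  ✓accept
'a' @ 3: {3,4,6}
'd' @ 4: {}  — state set empty
rest 'bce' ignored (set empty)
final: {}; accept 1 not in set

Answer: REJECT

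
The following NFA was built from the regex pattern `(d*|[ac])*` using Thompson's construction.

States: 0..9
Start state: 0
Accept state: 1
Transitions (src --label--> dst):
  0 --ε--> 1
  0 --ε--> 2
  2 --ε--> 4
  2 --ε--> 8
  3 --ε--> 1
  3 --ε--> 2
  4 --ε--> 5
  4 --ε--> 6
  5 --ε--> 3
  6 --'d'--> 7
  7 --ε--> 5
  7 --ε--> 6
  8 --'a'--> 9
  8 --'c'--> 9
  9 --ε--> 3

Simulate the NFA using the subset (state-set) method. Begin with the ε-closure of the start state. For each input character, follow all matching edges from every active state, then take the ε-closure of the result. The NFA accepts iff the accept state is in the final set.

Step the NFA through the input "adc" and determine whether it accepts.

Answer: ACCEPT

Trace:
initial (ε-close {0}): {0,1,2,3,4,5,6,8}
'a' @ 1: {1,2,3,4,5,6,8,9}  [accepting]
'd' @ 2: {1,2,3,4,5,6,7,8}  [accepting]
'c' @ 3: {1,2,3,4,5,6,8,9}  [accepting]
end set {1,2,3,4,5,6,8,9} — state 1 in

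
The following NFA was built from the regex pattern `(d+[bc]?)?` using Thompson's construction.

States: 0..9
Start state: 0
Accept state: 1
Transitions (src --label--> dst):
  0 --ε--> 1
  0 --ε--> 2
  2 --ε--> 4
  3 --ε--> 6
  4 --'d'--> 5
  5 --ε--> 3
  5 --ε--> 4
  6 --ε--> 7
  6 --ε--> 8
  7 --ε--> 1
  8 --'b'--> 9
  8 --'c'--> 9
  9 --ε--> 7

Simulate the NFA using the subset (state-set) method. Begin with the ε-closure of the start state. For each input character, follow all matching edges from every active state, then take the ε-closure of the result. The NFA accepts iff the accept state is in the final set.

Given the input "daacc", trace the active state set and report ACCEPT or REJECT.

Answer: REJECT

Trace:
initial (ε-close {0}): {0,1,2,4}
'd' @ 1: {1,3,4,5,6,7,8}  [accepting]
'a' @ 2: {}  — dead — no transitions
rest 'acc' ignored (set empty)
final: {}; accept 1 not in set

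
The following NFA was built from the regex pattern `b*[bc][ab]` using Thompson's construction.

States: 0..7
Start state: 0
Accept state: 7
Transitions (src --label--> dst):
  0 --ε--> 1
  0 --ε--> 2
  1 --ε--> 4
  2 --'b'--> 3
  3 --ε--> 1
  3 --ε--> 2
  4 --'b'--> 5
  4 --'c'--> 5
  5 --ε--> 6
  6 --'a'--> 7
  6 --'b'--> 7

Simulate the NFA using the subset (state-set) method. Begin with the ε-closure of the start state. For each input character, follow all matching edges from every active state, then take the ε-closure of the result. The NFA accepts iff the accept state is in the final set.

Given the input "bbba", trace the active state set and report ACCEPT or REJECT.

start: ε-closure({0}) = {0,1,2,4}
'b' @ 1: {1,2,3,4,5,6}
'b' @ 2: {1,2,3,4,5,6,7}  [accepting]
'b' @ 3: {1,2,3,4,5,6,7}  [accepting]
'a' @ 4: {7}  [accepting]
after full input: {7}  (accept=7 in)

Answer: ACCEPT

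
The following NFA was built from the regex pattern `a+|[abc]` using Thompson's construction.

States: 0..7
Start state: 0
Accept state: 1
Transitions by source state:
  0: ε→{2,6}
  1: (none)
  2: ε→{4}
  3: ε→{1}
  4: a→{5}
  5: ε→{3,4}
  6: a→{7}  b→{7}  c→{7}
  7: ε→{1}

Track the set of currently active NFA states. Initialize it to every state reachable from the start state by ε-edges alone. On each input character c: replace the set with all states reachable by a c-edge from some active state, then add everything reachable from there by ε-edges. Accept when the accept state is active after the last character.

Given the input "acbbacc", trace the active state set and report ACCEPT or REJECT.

Answer: REJECT

Steps:
initial (ε-close {0}): {0,2,4,6}
'a' @ 1: {1,3,4,5,7}  ✓accept
'c' @ 2: {}  — dead — no transitions
rest 'bbacc' ignored (set empty)
end set {} — state 1 not in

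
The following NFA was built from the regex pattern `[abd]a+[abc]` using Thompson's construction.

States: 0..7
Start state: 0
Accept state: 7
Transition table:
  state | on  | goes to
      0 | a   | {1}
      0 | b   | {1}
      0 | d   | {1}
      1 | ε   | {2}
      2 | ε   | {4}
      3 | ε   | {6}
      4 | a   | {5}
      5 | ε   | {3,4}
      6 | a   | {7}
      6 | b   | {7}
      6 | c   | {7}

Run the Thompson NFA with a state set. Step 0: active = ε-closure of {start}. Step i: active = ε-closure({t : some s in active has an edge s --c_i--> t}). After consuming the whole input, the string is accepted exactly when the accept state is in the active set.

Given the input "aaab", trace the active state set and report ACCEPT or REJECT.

initial (ε-close {0}): {0}
'a' @ 1: {1,2,4}
'a' @ 2: {3,4,5,6}
'a' @ 3: {3,4,5,6,7}  (accept∈set)
'b' @ 4: {7}  (accept∈set)
end set {7} — state 7 in

Answer: ACCEPT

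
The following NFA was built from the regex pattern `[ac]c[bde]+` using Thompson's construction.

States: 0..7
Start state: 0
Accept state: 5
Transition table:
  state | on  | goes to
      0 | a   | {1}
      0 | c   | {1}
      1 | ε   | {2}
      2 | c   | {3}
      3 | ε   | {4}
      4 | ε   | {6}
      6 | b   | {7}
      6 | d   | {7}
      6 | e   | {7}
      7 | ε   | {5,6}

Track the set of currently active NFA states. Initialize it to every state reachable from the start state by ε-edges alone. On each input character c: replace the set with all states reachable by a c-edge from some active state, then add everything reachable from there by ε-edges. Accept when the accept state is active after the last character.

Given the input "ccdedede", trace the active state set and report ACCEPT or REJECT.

initial (ε-close {0}): {0}
'c' @ 1: {1,2}
'c' @ 2: {3,4,6}
'd' @ 3: {5,6,7}  ✓accept
'e' @ 4: {5,6,7}  ✓accept
'd' @ 5: {5,6,7}  ✓accept
'e' @ 6: {5,6,7}  ✓accept
'd' @ 7: {5,6,7}  ✓accept
'e' @ 8: {5,6,7}  ✓accept
end set {5,6,7} — state 5 in

Answer: ACCEPT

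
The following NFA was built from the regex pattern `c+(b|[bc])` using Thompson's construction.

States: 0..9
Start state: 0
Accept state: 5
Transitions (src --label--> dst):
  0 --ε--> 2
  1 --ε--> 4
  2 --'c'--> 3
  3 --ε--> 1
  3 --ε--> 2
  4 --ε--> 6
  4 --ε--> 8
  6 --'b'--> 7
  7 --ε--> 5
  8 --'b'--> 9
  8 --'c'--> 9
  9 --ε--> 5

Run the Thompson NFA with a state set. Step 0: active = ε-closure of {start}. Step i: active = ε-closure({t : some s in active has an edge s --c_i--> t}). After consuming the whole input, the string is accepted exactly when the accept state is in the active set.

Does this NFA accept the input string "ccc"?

S₀ = ε-closure({0}) = {0,2}
'c' @ 1: {1,2,3,4,6,8}
'c' @ 2: {1,2,3,4,5,6,8,9}  [accepting]
'c' @ 3: {1,2,3,4,5,6,8,9}  [accepting]
final: {1,2,3,4,5,6,8,9}; accept 5 in set

Answer: ACCEPT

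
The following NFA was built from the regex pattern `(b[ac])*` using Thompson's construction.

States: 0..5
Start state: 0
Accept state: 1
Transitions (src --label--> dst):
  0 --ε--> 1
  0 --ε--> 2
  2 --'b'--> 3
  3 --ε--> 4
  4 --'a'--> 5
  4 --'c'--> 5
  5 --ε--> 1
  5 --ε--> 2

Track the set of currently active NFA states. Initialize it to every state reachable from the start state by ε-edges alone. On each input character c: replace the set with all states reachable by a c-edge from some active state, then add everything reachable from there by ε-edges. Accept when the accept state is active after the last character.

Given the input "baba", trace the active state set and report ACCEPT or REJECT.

S₀ = ε-closure({0}) = {0,1,2}
'b' @ 1: {3,4}
'a' @ 2: {1,2,5}  [accepting]
'b' @ 3: {3,4}
'a' @ 4: {1,2,5}  [accepting]
final: {1,2,5}; accept 1 in set

Answer: ACCEPT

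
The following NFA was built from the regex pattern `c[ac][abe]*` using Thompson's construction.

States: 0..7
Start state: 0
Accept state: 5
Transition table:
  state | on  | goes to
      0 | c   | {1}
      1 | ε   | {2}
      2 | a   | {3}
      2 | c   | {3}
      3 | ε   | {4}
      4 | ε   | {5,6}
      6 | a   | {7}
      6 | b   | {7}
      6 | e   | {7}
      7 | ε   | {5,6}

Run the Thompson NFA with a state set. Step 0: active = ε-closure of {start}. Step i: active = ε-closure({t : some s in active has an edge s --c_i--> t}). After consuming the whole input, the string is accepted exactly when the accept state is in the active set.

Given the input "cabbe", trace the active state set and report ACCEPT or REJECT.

start: ε-closure({0}) = {0}
'c' @ 1: {1,2}
'a' @ 2: {3,4,5,6}  ✓accept
'b' @ 3: {5,6,7}  ✓accept
'b' @ 4: {5,6,7}  ✓accept
'e' @ 5: {5,6,7}  ✓accept
end set {5,6,7} — state 5 in

Answer: ACCEPT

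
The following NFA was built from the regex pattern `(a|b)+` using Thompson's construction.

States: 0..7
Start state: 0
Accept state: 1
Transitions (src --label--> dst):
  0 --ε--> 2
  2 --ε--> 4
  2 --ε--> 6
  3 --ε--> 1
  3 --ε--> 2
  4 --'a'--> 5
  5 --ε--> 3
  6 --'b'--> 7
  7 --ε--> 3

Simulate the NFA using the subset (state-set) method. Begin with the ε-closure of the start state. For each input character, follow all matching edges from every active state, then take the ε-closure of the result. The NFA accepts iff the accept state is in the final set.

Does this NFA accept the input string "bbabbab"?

initial (ε-close {0}): {0,2,4,6}
'b' @ 1: {1,2,3,4,6,7}  [accepting]
'b' @ 2: {1,2,3,4,6,7}  [accepting]
'a' @ 3: {1,2,3,4,5,6}  [accepting]
'b' @ 4: {1,2,3,4,6,7}  [accepting]
'b' @ 5: {1,2,3,4,6,7}  [accepting]
'a' @ 6: {1,2,3,4,5,6}  [accepting]
'b' @ 7: {1,2,3,4,6,7}  [accepting]
after full input: {1,2,3,4,6,7}  (accept=1 in)

Answer: ACCEPT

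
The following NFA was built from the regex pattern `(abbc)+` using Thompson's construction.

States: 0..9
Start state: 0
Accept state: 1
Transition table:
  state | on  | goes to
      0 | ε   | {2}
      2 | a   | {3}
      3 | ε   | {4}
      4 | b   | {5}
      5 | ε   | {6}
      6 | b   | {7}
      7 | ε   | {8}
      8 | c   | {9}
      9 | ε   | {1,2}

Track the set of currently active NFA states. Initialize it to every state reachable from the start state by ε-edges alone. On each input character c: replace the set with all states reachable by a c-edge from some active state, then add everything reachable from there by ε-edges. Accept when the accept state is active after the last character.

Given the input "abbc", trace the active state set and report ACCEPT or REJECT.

initial (ε-close {0}): {0,2}
'a' @ 1: {3,4}
'b' @ 2: {5,6}
'b' @ 3: {7,8}
'c' @ 4: {1,2,9}  [accepting]
final: {1,2,9}; accept 1 in set

Answer: ACCEPT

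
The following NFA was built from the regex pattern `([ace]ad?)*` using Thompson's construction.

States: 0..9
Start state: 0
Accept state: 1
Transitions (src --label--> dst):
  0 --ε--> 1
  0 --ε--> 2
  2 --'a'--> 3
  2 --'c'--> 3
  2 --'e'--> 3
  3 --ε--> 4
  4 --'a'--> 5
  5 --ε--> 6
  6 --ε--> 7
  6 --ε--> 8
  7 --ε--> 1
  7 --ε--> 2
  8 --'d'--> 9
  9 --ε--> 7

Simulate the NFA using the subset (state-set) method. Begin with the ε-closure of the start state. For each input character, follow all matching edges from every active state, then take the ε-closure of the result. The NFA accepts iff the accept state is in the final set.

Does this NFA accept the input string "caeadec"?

S₀ = ε-closure({0}) = {0,1,2}
'c' @ 1: {3,4}
'a' @ 2: {1,2,5,6,7,8}  [accepting]
'e' @ 3: {3,4}
'a' @ 4: {1,2,5,6,7,8}  [accepting]
'd' @ 5: {1,2,7,9}  [accepting]
'e' @ 6: {3,4}
'c' @ 7: {}  — state set empty
after full input: {}  (accept=1 not in)

Answer: REJECT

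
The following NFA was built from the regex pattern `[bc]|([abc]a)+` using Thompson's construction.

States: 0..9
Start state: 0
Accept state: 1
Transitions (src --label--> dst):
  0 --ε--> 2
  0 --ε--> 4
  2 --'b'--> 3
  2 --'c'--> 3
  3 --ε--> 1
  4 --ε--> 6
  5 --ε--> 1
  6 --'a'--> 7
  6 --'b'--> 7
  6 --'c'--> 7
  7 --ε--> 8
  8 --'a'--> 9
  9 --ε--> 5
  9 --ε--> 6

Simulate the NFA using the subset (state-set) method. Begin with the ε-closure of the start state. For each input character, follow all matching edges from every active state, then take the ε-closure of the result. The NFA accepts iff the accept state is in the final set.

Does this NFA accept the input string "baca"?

Answer: ACCEPT

Trace:
S₀ = ε-closure({0}) = {0,2,4,6}
'b' @ 1: {1,3,7,8}  ✓accept
'a' @ 2: {1,5,6,9}  ✓accept
'c' @ 3: {7,8}
'a' @ 4: {1,5,6,9}  ✓accept
end set {1,5,6,9} — state 1 in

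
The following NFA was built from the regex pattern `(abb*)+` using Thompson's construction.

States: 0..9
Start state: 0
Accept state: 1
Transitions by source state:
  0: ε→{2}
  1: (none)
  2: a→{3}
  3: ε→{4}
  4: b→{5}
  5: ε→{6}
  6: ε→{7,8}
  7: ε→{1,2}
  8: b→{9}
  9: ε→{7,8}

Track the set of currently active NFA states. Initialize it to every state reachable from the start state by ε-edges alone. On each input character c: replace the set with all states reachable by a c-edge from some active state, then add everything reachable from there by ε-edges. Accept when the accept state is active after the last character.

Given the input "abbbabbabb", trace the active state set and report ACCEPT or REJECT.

start: ε-closure({0}) = {0,2}
'a' @ 1: {3,4}
'b' @ 2: {1,2,5,6,7,8}  [accepting]
'b' @ 3: {1,2,7,8,9}  [accepting]
'b' @ 4: {1,2,7,8,9}  [accepting]
'a' @ 5: {3,4}
'b' @ 6: {1,2,5,6,7,8}  [accepting]
'b' @ 7: {1,2,7,8,9}  [accepting]
'a' @ 8: {3,4}
'b' @ 9: {1,2,5,6,7,8}  [accepting]
'b' @ 10: {1,2,7,8,9}  [accepting]
final: {1,2,7,8,9}; accept 1 in set

Answer: ACCEPT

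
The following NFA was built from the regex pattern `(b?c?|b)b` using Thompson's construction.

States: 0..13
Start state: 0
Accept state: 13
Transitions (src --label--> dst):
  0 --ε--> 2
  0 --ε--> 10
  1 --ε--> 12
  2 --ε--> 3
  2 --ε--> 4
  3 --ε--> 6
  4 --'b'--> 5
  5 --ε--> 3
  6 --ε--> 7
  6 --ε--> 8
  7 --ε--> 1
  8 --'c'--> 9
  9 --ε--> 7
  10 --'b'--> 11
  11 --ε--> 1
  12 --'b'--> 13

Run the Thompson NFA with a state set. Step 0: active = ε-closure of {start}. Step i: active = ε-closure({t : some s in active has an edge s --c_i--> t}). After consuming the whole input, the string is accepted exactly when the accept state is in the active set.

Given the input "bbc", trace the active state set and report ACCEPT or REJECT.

start: ε-closure({0}) = {0,1,2,3,4,6,7,8,10,12}
'b' @ 1: {1,3,5,6,7,8,11,12,13}  ✓accept
'b' @ 2: {13}  ✓accept
'c' @ 3: {}  — state set empty
after full input: {}  (accept=13 not in)

Answer: REJECT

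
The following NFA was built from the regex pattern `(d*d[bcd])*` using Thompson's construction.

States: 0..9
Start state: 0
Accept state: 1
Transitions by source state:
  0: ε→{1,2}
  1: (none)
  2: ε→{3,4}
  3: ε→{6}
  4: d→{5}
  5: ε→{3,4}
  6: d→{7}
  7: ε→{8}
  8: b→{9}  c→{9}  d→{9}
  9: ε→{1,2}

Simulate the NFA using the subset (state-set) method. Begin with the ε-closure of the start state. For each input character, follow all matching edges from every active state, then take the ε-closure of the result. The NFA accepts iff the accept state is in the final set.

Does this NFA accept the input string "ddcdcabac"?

Answer: REJECT

Trace:
initial (ε-close {0}): {0,1,2,3,4,6}
'd' @ 1: {3,4,5,6,7,8}
'd' @ 2: {1,2,3,4,5,6,7,8,9}  [accepting]
'c' @ 3: {1,2,3,4,6,9}  [accepting]
'd' @ 4: {3,4,5,6,7,8}
'c' @ 5: {1,2,3,4,6,9}  [accepting]
'a' @ 6: {}  — state set empty
rest 'bac' ignored (set empty)
end set {} — state 1 not in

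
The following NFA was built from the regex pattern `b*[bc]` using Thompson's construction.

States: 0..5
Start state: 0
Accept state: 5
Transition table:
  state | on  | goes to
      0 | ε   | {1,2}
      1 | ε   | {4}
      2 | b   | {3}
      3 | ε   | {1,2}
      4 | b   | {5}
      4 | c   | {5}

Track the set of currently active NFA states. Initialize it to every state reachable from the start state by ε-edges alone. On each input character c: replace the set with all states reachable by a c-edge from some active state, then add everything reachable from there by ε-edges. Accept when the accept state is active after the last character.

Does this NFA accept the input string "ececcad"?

start: ε-closure({0}) = {0,1,2,4}
'e' @ 1: {}  — state set empty
rest 'ceccad' ignored (set empty)
final: {}; accept 5 not in set

Answer: REJECT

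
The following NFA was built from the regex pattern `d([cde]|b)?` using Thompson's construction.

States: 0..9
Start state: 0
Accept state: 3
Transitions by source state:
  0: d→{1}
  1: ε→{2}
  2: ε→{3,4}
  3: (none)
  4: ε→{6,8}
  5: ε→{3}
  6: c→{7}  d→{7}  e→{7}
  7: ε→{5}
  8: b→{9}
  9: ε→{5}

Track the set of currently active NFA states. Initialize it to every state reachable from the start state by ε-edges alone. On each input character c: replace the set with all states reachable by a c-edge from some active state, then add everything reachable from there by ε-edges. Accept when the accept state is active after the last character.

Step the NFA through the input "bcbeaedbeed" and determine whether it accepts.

Answer: REJECT

Trace:
start: ε-closure({0}) = {0}
'b' @ 1: {}  — dead — no transitions
rest 'cbeaedbeed' ignored (set empty)
final: {}; accept 3 not in set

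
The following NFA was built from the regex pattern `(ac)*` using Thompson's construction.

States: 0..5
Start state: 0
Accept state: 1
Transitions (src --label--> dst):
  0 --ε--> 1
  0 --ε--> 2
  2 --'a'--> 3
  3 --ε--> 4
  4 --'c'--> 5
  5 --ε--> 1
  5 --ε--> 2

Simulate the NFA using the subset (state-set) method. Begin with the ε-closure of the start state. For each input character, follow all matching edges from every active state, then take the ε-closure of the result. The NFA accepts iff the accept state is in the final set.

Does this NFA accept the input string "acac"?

Answer: ACCEPT

Derivation:
initial (ε-close {0}): {0,1,2}
'a' @ 1: {3,4}
'c' @ 2: {1,2,5}  [accepting]
'a' @ 3: {3,4}
'c' @ 4: {1,2,5}  [accepting]
final: {1,2,5}; accept 1 in set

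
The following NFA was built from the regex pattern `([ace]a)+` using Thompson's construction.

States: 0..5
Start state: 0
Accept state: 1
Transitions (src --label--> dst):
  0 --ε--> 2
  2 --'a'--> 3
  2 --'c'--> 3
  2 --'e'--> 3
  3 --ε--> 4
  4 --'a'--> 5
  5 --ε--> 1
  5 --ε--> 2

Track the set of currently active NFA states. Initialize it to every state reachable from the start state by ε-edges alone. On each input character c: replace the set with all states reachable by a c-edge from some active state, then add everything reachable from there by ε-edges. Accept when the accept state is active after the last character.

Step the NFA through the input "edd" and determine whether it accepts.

Answer: REJECT

Steps:
S₀ = ε-closure({0}) = {0,2}
'e' @ 1: {3,4}
'd' @ 2: {}  — no active states
rest 'd' ignored (set empty)
end set {} — state 1 not in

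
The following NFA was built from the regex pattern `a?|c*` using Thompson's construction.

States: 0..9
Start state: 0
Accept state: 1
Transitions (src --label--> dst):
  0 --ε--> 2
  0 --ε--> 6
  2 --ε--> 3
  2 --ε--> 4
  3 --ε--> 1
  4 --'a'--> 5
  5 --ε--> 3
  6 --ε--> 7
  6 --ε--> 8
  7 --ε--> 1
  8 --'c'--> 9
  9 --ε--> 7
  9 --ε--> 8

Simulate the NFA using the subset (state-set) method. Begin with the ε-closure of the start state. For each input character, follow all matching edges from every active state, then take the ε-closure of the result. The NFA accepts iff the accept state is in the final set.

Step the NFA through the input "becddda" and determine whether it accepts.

start: ε-closure({0}) = {0,1,2,3,4,6,7,8}
'b' @ 1: {}  — state set empty
rest 'ecddda' ignored (set empty)
final: {}; accept 1 not in set

Answer: REJECT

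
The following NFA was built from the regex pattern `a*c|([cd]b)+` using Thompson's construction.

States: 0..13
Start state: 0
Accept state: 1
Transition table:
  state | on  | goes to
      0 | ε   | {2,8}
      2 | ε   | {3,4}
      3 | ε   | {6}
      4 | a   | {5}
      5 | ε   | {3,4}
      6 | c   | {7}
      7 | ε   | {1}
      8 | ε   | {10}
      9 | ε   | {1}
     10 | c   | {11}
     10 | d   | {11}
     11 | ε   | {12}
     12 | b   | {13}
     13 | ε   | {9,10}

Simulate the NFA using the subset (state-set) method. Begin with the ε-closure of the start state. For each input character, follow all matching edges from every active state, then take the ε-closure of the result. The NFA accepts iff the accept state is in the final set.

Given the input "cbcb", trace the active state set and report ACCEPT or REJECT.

S₀ = ε-closure({0}) = {0,2,3,4,6,8,10}
'c' @ 1: {1,7,11,12}  [accepting]
'b' @ 2: {1,9,10,13}  [accepting]
'c' @ 3: {11,12}
'b' @ 4: {1,9,10,13}  [accepting]
final: {1,9,10,13}; accept 1 in set

Answer: ACCEPT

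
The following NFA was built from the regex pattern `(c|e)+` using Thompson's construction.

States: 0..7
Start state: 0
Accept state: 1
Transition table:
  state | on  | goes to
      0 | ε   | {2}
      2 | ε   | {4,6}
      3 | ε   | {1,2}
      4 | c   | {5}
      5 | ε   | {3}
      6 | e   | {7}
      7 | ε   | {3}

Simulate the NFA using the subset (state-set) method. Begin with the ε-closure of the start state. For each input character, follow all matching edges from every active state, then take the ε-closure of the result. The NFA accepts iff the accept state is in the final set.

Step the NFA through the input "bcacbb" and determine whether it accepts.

S₀ = ε-closure({0}) = {0,2,4,6}
'b' @ 1: {}  — state set empty
rest 'cacbb' ignored (set empty)
after full input: {}  (accept=1 not in)

Answer: REJECT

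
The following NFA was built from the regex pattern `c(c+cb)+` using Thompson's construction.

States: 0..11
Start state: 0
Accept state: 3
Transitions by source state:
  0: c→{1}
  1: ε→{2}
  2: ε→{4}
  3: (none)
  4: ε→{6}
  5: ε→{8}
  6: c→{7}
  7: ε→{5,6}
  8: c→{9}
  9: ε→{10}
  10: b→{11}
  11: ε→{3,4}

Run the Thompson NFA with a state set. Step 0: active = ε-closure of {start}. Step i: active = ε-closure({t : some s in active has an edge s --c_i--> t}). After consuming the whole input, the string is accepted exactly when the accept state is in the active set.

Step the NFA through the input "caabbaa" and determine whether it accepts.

initial (ε-close {0}): {0}
'c' @ 1: {1,2,4,6}
'a' @ 2: {}  — dead — no transitions
rest 'abbaa' ignored (set empty)
after full input: {}  (accept=3 not in)

Answer: REJECT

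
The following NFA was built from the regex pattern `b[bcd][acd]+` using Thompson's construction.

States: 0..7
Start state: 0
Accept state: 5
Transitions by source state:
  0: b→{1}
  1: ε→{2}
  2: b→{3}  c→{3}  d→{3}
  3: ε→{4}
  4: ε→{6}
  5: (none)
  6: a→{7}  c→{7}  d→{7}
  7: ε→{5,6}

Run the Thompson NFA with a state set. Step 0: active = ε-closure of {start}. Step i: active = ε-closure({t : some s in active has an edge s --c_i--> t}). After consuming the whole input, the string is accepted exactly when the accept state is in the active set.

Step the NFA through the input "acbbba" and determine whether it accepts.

Answer: REJECT

Steps:
S₀ = ε-closure({0}) = {0}
'a' @ 1: {}  — dead — no transitions
rest 'cbbba' ignored (set empty)
final: {}; accept 5 not in set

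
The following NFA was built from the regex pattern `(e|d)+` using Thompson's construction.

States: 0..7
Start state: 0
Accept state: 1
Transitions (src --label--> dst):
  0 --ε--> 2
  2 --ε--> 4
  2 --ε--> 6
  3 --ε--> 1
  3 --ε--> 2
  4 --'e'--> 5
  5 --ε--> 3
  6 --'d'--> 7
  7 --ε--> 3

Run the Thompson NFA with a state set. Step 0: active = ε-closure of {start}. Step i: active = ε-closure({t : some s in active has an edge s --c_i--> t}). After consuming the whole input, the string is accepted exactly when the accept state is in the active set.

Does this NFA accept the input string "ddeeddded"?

Answer: ACCEPT

Steps:
initial (ε-close {0}): {0,2,4,6}
'd' @ 1: {1,2,3,4,6,7}  (accept∈set)
'd' @ 2: {1,2,3,4,6,7}  (accept∈set)
'e' @ 3: {1,2,3,4,5,6}  (accept∈set)
'e' @ 4: {1,2,3,4,5,6}  (accept∈set)
'd' @ 5: {1,2,3,4,6,7}  (accept∈set)
'd' @ 6: {1,2,3,4,6,7}  (accept∈set)
'd' @ 7: {1,2,3,4,6,7}  (accept∈set)
'e' @ 8: {1,2,3,4,5,6}  (accept∈set)
'd' @ 9: {1,2,3,4,6,7}  (accept∈set)
final: {1,2,3,4,6,7}; accept 1 in set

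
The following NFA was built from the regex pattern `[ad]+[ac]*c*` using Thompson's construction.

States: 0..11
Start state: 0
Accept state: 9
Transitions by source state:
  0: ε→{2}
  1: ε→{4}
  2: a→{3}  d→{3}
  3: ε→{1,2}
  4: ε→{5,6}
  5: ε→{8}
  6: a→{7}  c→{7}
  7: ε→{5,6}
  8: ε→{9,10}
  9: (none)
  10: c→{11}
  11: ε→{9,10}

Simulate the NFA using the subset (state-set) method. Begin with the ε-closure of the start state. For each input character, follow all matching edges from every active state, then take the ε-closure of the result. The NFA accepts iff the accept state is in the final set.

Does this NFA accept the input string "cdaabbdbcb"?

S₀ = ε-closure({0}) = {0,2}
'c' @ 1: {}  — no active states
rest 'daabbdbcb' ignored (set empty)
end set {} — state 9 not in

Answer: REJECT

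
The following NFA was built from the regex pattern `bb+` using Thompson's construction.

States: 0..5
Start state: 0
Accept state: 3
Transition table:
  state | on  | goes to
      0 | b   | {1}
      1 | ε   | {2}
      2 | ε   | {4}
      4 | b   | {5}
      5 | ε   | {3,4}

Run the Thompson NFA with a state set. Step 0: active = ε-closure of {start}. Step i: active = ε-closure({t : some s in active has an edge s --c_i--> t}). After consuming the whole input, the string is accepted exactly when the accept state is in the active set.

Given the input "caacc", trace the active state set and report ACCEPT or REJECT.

S₀ = ε-closure({0}) = {0}
'c' @ 1: {}  — state set empty
rest 'aacc' ignored (set empty)
after full input: {}  (accept=3 not in)

Answer: REJECT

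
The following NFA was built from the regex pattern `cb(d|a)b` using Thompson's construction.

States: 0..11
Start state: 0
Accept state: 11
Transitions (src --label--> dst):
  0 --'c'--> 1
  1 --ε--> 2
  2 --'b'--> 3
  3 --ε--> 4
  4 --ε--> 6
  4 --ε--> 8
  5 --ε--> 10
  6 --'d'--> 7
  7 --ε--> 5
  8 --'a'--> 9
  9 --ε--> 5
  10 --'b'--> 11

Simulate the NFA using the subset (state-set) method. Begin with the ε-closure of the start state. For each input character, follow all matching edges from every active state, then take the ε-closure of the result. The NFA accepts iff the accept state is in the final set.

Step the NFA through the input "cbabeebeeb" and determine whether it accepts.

S₀ = ε-closure({0}) = {0}
'c' @ 1: {1,2}
'b' @ 2: {3,4,6,8}
'a' @ 3: {5,9,10}
'b' @ 4: {11}  [accepting]
'e' @ 5: {}  — state set empty
rest 'ebeeb' ignored (set empty)
final: {}; accept 11 not in set

Answer: REJECT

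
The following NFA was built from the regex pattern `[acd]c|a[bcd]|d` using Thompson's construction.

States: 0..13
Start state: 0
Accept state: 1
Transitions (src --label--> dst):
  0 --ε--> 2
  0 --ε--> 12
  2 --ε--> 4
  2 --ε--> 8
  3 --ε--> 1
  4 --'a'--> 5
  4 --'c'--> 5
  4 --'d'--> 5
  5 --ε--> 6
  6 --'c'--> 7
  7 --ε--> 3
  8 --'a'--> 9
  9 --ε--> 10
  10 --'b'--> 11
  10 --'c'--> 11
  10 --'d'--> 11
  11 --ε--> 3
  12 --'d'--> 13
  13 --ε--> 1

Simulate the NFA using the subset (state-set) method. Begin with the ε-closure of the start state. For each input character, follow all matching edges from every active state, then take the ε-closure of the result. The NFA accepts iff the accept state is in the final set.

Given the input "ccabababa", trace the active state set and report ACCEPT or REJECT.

start: ε-closure({0}) = {0,2,4,8,12}
'c' @ 1: {5,6}
'c' @ 2: {1,3,7}  ✓accept
'a' @ 3: {}  — dead — no transitions
rest 'bababa' ignored (set empty)
end set {} — state 1 not in

Answer: REJECT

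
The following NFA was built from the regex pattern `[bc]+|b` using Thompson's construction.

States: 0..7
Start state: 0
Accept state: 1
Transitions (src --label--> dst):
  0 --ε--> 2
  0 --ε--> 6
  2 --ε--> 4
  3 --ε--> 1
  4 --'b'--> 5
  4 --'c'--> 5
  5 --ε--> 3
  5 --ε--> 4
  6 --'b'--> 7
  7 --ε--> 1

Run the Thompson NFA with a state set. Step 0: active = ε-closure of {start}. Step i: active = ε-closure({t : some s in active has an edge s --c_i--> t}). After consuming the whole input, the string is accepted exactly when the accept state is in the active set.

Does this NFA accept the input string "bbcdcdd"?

Answer: REJECT

Steps:
S₀ = ε-closure({0}) = {0,2,4,6}
'b' @ 1: {1,3,4,5,7}  ✓accept
'b' @ 2: {1,3,4,5}  ✓accept
'c' @ 3: {1,3,4,5}  ✓accept
'd' @ 4: {}  — state set empty
rest 'cdd' ignored (set empty)
final: {}; accept 1 not in set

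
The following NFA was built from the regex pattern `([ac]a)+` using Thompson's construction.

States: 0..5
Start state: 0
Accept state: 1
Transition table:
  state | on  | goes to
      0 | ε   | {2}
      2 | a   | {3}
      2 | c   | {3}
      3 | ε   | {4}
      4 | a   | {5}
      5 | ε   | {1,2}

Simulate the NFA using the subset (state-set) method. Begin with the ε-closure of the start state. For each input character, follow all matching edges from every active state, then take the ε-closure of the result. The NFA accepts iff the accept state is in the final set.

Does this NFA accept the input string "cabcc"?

Answer: REJECT

Derivation:
initial (ε-close {0}): {0,2}
'c' @ 1: {3,4}
'a' @ 2: {1,2,5}  [accepting]
'b' @ 3: {}  — dead — no transitions
rest 'cc' ignored (set empty)
after full input: {}  (accept=1 not in)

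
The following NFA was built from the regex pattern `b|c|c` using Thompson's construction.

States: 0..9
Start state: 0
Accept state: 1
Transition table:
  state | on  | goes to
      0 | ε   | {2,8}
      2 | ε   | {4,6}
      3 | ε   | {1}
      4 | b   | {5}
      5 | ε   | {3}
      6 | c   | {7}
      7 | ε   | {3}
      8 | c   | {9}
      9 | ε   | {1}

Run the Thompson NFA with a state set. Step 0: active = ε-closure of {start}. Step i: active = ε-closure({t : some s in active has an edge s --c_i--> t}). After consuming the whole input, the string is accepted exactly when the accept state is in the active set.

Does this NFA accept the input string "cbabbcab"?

S₀ = ε-closure({0}) = {0,2,4,6,8}
'c' @ 1: {1,3,7,9}  ✓accept
'b' @ 2: {}  — state set empty
rest 'abbcab' ignored (set empty)
after full input: {}  (accept=1 not in)

Answer: REJECT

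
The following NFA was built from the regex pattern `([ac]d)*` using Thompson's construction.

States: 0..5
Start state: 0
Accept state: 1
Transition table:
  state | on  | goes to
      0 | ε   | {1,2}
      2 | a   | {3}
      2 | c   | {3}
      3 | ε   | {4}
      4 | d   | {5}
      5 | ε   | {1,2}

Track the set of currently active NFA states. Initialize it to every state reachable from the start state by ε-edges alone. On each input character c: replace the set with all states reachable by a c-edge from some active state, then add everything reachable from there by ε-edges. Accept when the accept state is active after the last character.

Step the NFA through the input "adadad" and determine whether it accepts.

Answer: ACCEPT

Trace:
start: ε-closure({0}) = {0,1,2}
'a' @ 1: {3,4}
'd' @ 2: {1,2,5}  (accept∈set)
'a' @ 3: {3,4}
'd' @ 4: {1,2,5}  (accept∈set)
'a' @ 5: {3,4}
'd' @ 6: {1,2,5}  (accept∈set)
end set {1,2,5} — state 1 in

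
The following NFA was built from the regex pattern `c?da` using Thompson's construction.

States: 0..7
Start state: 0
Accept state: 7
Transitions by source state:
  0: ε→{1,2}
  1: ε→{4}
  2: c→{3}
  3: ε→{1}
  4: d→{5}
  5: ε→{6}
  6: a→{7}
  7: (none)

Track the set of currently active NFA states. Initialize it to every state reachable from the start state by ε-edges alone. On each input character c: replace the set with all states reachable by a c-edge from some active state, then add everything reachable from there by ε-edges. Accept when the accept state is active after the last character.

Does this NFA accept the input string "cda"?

initial (ε-close {0}): {0,1,2,4}
'c' @ 1: {1,3,4}
'd' @ 2: {5,6}
'a' @ 3: {7}  [accepting]
final: {7}; accept 7 in set

Answer: ACCEPT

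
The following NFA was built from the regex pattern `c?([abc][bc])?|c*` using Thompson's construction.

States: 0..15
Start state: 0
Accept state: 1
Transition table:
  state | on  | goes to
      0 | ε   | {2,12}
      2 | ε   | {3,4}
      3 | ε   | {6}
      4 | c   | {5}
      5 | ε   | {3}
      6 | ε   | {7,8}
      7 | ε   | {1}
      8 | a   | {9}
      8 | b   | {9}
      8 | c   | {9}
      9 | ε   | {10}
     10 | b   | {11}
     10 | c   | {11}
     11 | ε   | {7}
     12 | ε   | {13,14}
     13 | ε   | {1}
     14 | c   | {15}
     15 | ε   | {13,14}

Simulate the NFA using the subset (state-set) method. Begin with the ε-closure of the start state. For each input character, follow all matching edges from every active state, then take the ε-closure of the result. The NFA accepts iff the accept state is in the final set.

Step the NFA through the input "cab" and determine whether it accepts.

start: ε-closure({0}) = {0,1,2,3,4,6,7,8,12,13,14}
'c' @ 1: {1,3,5,6,7,8,9,10,13,14,15}  [accepting]
'a' @ 2: {9,10}
'b' @ 3: {1,7,11}  [accepting]
final: {1,7,11}; accept 1 in set

Answer: ACCEPT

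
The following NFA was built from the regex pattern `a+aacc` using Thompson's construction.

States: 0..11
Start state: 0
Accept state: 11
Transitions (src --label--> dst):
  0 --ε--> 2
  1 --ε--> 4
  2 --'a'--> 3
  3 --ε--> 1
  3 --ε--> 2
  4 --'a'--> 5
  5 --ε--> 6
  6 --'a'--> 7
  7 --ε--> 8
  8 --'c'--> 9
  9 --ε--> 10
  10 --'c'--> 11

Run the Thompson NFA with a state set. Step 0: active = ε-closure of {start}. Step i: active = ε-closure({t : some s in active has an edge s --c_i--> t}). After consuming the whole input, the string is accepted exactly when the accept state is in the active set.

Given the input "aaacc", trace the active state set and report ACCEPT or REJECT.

S₀ = ε-closure({0}) = {0,2}
'a' @ 1: {1,2,3,4}
'a' @ 2: {1,2,3,4,5,6}
'a' @ 3: {1,2,3,4,5,6,7,8}
'c' @ 4: {9,10}
'c' @ 5: {11}  (accept∈set)
end set {11} — state 11 in

Answer: ACCEPT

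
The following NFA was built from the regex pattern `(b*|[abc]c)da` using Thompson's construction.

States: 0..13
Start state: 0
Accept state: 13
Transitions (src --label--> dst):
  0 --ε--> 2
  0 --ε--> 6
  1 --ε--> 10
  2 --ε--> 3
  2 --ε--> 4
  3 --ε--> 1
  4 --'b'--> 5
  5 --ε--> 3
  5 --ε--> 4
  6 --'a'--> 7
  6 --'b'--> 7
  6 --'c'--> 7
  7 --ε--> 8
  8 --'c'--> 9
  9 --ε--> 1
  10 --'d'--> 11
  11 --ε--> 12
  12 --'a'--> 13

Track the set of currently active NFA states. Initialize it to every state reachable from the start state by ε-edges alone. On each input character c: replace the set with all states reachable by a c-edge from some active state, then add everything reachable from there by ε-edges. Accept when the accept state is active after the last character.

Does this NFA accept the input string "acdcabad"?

start: ε-closure({0}) = {0,1,2,3,4,6,10}
'a' @ 1: {7,8}
'c' @ 2: {1,9,10}
'd' @ 3: {11,12}
'c' @ 4: {}  — no active states
rest 'abad' ignored (set empty)
final: {}; accept 13 not in set

Answer: REJECT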